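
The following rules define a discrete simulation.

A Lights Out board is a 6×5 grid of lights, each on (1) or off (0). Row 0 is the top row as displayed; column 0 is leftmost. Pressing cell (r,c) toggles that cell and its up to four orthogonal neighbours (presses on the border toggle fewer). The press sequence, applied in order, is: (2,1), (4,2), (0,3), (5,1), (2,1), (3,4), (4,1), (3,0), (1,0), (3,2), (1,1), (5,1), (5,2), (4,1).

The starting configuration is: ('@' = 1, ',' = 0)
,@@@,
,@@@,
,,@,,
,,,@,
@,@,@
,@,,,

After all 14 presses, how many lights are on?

11

k=0  ,@@@,
,@@@,
,,@,,
,,,@,
@,@,@
,@,,,
k=1  ,@@@,
,,@@,
@@,,,
,@,@,
@,@,@
,@,,,
k=2  ,@@@,
,,@@,
@@,,,
,@@@,
@@,@@
,@@,,
k=3  ,@,,@
,,@,,
@@,,,
,@@@,
@@,@@
,@@,,
k=4  ,@,,@
,,@,,
@@,,,
,@@@,
@,,@@
@,,,,
k=5  ,@,,@
,@@,,
,,@,,
,,@@,
@,,@@
@,,,,
k=6  ,@,,@
,@@,,
,,@,@
,,@,@
@,,@,
@,,,,
k=7  ,@,,@
,@@,,
,,@,@
,@@,@
,@@@,
@@,,,
k=8  ,@,,@
,@@,,
@,@,@
@,@,@
@@@@,
@@,,,
k=9  @@,,@
@,@,,
,,@,@
@,@,@
@@@@,
@@,,,
k=10  @@,,@
@,@,,
,,,,@
@@,@@
@@,@,
@@,,,
k=11  @,,,@
,@,,,
,@,,@
@@,@@
@@,@,
@@,,,
k=12  @,,,@
,@,,,
,@,,@
@@,@@
@,,@,
,,@,,
k=13  @,,,@
,@,,,
,@,,@
@@,@@
@,@@,
,@,@,
k=14  @,,,@
,@,,,
,@,,@
@,,@@
,@,@,
,,,@,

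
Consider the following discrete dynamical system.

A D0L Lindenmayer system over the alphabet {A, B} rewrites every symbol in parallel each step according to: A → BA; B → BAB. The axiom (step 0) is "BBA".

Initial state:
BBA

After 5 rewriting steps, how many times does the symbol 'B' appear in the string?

step 0: BBA
step 1: BABBABBA
step 2: BABBABABBABBABABBABBA
step 3: BABBABABBABBABABBABABBABBABABBABBABABBABABBABBABABBABBA
step 4: BABBABABBABBABABBABABBABBABABBABBABABBABABBABBABABBABABBAB…BBABABBABABBABBABABBABABBABBABABBABBABABBABABBABBABABBABBA  (len 144)
step 5: BABBABABBABBABABBABABBABBABABBABBABABBABABBABBABABBABABBAB…BBABABBABABBABBABABBABABBABBABABBABBABABBABABBABBABABBABBA  (len 377)

233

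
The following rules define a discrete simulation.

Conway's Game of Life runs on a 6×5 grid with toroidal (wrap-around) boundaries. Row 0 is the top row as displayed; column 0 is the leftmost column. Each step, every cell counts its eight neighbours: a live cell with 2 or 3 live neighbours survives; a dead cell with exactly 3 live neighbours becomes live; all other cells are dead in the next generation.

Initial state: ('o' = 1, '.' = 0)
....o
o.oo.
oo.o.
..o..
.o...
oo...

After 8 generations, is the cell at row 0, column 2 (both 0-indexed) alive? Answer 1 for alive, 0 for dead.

k=0  ....o
o.oo.
oo.o.
..o..
.o...
oo...
k=1  ..ooo
o.oo.
o..o.
o.o..
ooo..
oo...
k=2  .....
o....
o..o.
o.oo.
..o.o
.....
k=3  .....
....o
o.oo.
o.o..
.oo.o
.....
k=4  .....
...oo
o.oo.
o....
oooo.
.....
k=5  .....
..ooo
oooo.
o....
ooo.o
.oo..
k=6  .o...
o...o
o....
.....
..ooo
..oo.
k=7  ooooo
oo..o
o...o
...oo
..o.o
.o..o
k=8  .....
.....
.o...
.....
..o.o
.....

0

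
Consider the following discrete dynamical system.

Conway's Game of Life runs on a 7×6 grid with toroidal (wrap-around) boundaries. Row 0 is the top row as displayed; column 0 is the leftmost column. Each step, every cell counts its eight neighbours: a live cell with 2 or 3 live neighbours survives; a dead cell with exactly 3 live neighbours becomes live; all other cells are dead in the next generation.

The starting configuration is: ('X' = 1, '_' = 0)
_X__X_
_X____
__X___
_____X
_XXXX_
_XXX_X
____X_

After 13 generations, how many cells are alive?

step 0: _X__X_
_X____
__X___
_____X
_XXXX_
_XXX_X
____X_
step 1: ______
_XX___
______
_X__X_
_X___X
XX___X
XX__XX
step 2: __X__X
______
_XX___
X_____
_XX_XX
__X___
_X__X_
step 3: ______
_XX___
_X____
X__X_X
XXXX_X
X_X_XX
_XXX__
step 4: ___X__
_XX___
_X____
___X_X
______
______
XXXXXX
step 5: _____X
_XX___
XX____
______
______
XXXXXX
XXXXXX
step 6: _____X
_XX___
XXX___
______
XXXXXX
______
______
step 7: ______
__X___
X_X___
____X_
XXXXXX
XXXXXX
______
step 8: ______
_X____
_X_X__
____X_
______
______
XXXXXX
step 9: ___XXX
__X___
__X___
______
______
XXXXXX
XXXXXX
step 10: ______
__X_X_
______
______
XXXXXX
______
______
step 11: ______
______
______
XXXXXX
XXXXXX
XXXXXX
______
step 12: ______
______
XXXXXX
______
______
______
XXXXXX
step 13: XXXXXX
XXXXXX
XXXXXX
XXXXXX
______
XXXXXX
XXXXXX

36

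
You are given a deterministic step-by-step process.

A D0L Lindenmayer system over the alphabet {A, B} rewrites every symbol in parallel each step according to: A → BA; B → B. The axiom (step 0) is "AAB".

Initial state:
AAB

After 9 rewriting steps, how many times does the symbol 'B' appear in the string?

gen 0: AAB
gen 1: BABAB
gen 2: BBABBAB
gen 3: BBBABBBAB
gen 4: BBBBABBBBAB
gen 5: BBBBBABBBBBAB
gen 6: BBBBBBABBBBBBAB
gen 7: BBBBBBBABBBBBBBAB
gen 8: BBBBBBBBABBBBBBBBAB
gen 9: BBBBBBBBBABBBBBBBBBAB

19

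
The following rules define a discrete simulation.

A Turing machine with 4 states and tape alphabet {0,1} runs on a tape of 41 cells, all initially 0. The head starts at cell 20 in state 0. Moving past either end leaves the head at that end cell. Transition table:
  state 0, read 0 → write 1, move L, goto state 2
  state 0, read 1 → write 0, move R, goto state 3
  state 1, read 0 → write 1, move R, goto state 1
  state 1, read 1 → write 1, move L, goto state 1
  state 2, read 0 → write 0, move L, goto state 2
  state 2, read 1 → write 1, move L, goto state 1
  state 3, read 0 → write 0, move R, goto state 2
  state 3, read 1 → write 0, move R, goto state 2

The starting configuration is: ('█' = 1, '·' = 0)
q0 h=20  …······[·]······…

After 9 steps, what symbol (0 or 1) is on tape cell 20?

1

k=0  q0 h=20  …······[·]······…
k=1  q2 h=19  …······[·]█·····…
k=2  q2 h=18  …······[·]·█····…
k=3  q2 h=17  …······[·]··█···…
k=4  q2 h=16  …······[·]···█··…
k=5  q2 h=15  …······[·]····█·…
k=6  q2 h=14  …······[·]·····█…
k=7  q2 h=13  …······[·]······…
k=8  q2 h=12  …······[·]······…
k=9  q2 h=11  …······[·]······…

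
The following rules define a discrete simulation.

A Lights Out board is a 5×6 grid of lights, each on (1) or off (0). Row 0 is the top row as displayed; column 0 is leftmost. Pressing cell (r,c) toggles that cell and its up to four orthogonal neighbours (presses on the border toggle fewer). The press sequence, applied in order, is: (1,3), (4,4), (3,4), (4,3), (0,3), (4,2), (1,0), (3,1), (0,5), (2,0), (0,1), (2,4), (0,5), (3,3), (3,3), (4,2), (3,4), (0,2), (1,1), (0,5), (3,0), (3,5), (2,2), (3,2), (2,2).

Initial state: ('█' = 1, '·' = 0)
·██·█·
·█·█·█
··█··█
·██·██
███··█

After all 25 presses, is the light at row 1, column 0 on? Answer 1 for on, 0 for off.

t=0: ·██·█·
·█·█·█
··█··█
·██·██
███··█
t=1: ·████·
·██·██
··██·█
·██·██
███··█
t=2: ·████·
·██·██
··██·█
·██··█
█████·
t=3: ·████·
·██·██
··████
·████·
████··
t=4: ·████·
·██·██
··████
·██·█·
██··█·
t=5: ·█····
·█████
··████
·██·█·
██··█·
t=6: ·█····
·█████
··████
·█··█·
█·███·
t=7: ██····
█·████
█·████
·█··█·
█·███·
t=8: ██····
█·████
██████
█·█·█·
█████·
t=9: ██··██
█·███·
██████
█·█·█·
█████·
t=10: ██··██
··███·
··████
··█·█·
█████·
t=11: ··█·██
·████·
··████
··█·█·
█████·
t=12: ··█·██
·███··
··█···
··█···
█████·
t=13: ··█···
·███·█
··█···
··█···
█████·
t=14: ··█···
·███·█
··██··
···██·
███·█·
t=15: ··█···
·███·█
··█···
··█···
█████·
t=16: ··█···
·███·█
··█···
······
█···█·
t=17: ··█···
·███·█
··█·█·
···███
█·····
t=18: ·█·█··
·█·█·█
··█·█·
···███
█·····
t=19: ···█··
█·██·█
·██·█·
···███
█·····
t=20: ···███
█·██··
·██·█·
···███
█·····
t=21: ···███
█·██··
███·█·
██·███
······
t=22: ···███
█·██··
███·██
██·█··
·····█
t=23: ···███
█··█··
█··███
████··
·····█
t=24: ···███
█··█··
█·████
█·····
··█··█
t=25: ···███
█·██··
██··██
█·█···
··█··█

1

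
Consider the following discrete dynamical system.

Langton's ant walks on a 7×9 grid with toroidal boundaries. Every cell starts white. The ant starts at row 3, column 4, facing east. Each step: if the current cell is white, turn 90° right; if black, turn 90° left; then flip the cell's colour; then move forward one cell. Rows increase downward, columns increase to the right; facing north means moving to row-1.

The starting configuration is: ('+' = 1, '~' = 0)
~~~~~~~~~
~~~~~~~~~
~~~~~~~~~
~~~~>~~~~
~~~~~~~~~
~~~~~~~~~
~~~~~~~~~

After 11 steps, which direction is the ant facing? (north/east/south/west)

step 0: ~~~~~~~~~
~~~~~~~~~
~~~~~~~~~
~~~~>~~~~
~~~~~~~~~
~~~~~~~~~
~~~~~~~~~
step 1: ~~~~~~~~~
~~~~~~~~~
~~~~~~~~~
~~~~+~~~~
~~~~v~~~~
~~~~~~~~~
~~~~~~~~~
step 2: ~~~~~~~~~
~~~~~~~~~
~~~~~~~~~
~~~~+~~~~
~~~<+~~~~
~~~~~~~~~
~~~~~~~~~
step 3: ~~~~~~~~~
~~~~~~~~~
~~~~~~~~~
~~~^+~~~~
~~~++~~~~
~~~~~~~~~
~~~~~~~~~
step 4: ~~~~~~~~~
~~~~~~~~~
~~~~~~~~~
~~~+>~~~~
~~~++~~~~
~~~~~~~~~
~~~~~~~~~
step 5: ~~~~~~~~~
~~~~~~~~~
~~~~^~~~~
~~~+~~~~~
~~~++~~~~
~~~~~~~~~
~~~~~~~~~
step 6: ~~~~~~~~~
~~~~~~~~~
~~~~+>~~~
~~~+~~~~~
~~~++~~~~
~~~~~~~~~
~~~~~~~~~
step 7: ~~~~~~~~~
~~~~~~~~~
~~~~++~~~
~~~+~v~~~
~~~++~~~~
~~~~~~~~~
~~~~~~~~~
step 8: ~~~~~~~~~
~~~~~~~~~
~~~~++~~~
~~~+<+~~~
~~~++~~~~
~~~~~~~~~
~~~~~~~~~
step 9: ~~~~~~~~~
~~~~~~~~~
~~~~^+~~~
~~~+++~~~
~~~++~~~~
~~~~~~~~~
~~~~~~~~~
step 10: ~~~~~~~~~
~~~~~~~~~
~~~<~+~~~
~~~+++~~~
~~~++~~~~
~~~~~~~~~
~~~~~~~~~
step 11: ~~~~~~~~~
~~~^~~~~~
~~~+~+~~~
~~~+++~~~
~~~++~~~~
~~~~~~~~~
~~~~~~~~~

north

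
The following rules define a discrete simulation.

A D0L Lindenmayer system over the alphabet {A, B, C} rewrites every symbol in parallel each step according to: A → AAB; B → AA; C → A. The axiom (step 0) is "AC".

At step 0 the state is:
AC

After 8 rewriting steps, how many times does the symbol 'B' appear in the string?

0) AC
1) AABA
2) AABAABAAAAB
3) AABAABAAAABAABAAAABAABAABAABAA
4) AABAABAAAABAABAAAABAABAABAABAAAABAABAAAABAABAABAABAAAABAABAAAABAABAAAABAABAAAABAAB
5) AABAABAAAABAABAAAABAABAABAABAAAABAABAAAABAABAABAABAAAABAAB…BAABAAAABAABAAAABAABAABAABAAAABAABAAAABAABAABAABAAAABAABAA  (len 224)
6) AABAABAAAABAABAAAABAABAABAABAAAABAABAAAABAABAABAABAAAABAAB…BAABAAAABAABAAAABAABAAAABAABAAAABAABAABAABAAAABAABAAAABAAB  (len 612)
7) AABAABAAAABAABAAAABAABAABAABAAAABAABAAAABAABAABAABAAAABAAB…BAABAAAABAABAAAABAABAABAABAAAABAABAAAABAABAABAABAAAABAABAA  (len 1672)
8) AABAABAAAABAABAAAABAABAABAABAAAABAABAAAABAABAABAABAAAABAAB…BAABAAAABAABAAAABAABAAAABAABAAAABAABAABAABAAAABAABAAAABAAB  (len 4568)

1224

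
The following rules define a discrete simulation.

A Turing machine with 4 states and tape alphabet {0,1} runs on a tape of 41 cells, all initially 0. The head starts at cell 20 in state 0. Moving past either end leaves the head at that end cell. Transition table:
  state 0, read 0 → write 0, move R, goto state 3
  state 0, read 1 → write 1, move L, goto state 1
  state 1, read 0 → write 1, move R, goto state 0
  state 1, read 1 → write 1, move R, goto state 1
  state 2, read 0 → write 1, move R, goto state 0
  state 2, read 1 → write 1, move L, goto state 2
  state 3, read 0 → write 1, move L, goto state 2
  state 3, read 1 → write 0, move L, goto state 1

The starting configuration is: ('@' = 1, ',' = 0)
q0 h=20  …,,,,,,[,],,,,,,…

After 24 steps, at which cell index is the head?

k=0  q0 h=20  …,,,,,,[,],,,,,,…
k=1  q3 h=21  …,,,,,,[,],,,,,,…
k=2  q2 h=20  …,,,,,,[,]@,,,,,…
k=3  q0 h=21  …,,,,,@[@],,,,,,…
k=4  q1 h=20  …,,,,,,[@]@,,,,,…
k=5  q1 h=21  …,,,,,@[@],,,,,,…
k=6  q1 h=22  …,,,,@@[,],,,,,,…
k=7  q0 h=23  …,,,@@@[,],,,,,,…
k=8  q3 h=24  …,,@@@,[,],,,,,,…
k=9  q2 h=23  …,,,@@@[,]@,,,,,…
k=10  q0 h=24  …,,@@@@[@],,,,,,…
k=11  q1 h=23  …,,,@@@[@]@,,,,,…
k=12  q1 h=24  …,,@@@@[@],,,,,,…
k=13  q1 h=25  …,@@@@@[,],,,,,,…
k=14  q0 h=26  …@@@@@@[,],,,,,,…
k=15  q3 h=27  …@@@@@,[,],,,,,,…
k=16  q2 h=26  …@@@@@@[,]@,,,,,…
k=17  q0 h=27  …@@@@@@[@],,,,,,…
k=18  q1 h=26  …@@@@@@[@]@,,,,,…
k=19  q1 h=27  …@@@@@@[@],,,,,,…
k=20  q1 h=28  …@@@@@@[,],,,,,,…
k=21  q0 h=29  …@@@@@@[,],,,,,,…
k=22  q3 h=30  …@@@@@,[,],,,,,,…
k=23  q2 h=29  …@@@@@@[,]@,,,,,…
k=24  q0 h=30  …@@@@@@[@],,,,,,…

30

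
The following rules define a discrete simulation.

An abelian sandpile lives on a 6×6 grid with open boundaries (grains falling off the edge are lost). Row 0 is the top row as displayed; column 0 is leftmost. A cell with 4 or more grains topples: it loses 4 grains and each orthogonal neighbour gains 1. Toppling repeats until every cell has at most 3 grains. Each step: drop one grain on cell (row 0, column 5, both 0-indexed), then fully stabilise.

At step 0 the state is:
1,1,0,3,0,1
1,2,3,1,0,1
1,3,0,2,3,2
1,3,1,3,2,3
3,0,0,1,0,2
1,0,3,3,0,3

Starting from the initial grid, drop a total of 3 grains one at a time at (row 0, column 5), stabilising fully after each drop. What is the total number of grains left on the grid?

55

t=0: 1,1,0,3,0,1
1,2,3,1,0,1
1,3,0,2,3,2
1,3,1,3,2,3
3,0,0,1,0,2
1,0,3,3,0,3
t=1: 1,1,0,3,0,2
1,2,3,1,0,1
1,3,0,2,3,2
1,3,1,3,2,3
3,0,0,1,0,2
1,0,3,3,0,3
t=2: 1,1,0,3,0,3
1,2,3,1,0,1
1,3,0,2,3,2
1,3,1,3,2,3
3,0,0,1,0,2
1,0,3,3,0,3
t=3: 1,1,0,3,1,0
1,2,3,1,0,2
1,3,0,2,3,2
1,3,1,3,2,3
3,0,0,1,0,2
1,0,3,3,0,3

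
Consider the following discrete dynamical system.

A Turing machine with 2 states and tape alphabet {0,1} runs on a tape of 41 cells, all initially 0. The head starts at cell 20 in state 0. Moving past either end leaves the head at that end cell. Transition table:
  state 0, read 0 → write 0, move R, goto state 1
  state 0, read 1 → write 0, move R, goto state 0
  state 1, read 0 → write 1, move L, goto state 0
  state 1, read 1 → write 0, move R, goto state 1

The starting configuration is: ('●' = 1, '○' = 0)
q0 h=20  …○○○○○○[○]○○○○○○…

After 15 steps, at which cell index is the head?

k=0  q0 h=20  …○○○○○○[○]○○○○○○…
k=1  q1 h=21  …○○○○○○[○]○○○○○○…
k=2  q0 h=20  …○○○○○○[○]●○○○○○…
k=3  q1 h=21  …○○○○○○[●]○○○○○○…
k=4  q1 h=22  …○○○○○○[○]○○○○○○…
k=5  q0 h=21  …○○○○○○[○]●○○○○○…
k=6  q1 h=22  …○○○○○○[●]○○○○○○…
k=7  q1 h=23  …○○○○○○[○]○○○○○○…
k=8  q0 h=22  …○○○○○○[○]●○○○○○…
k=9  q1 h=23  …○○○○○○[●]○○○○○○…
k=10  q1 h=24  …○○○○○○[○]○○○○○○…
k=11  q0 h=23  …○○○○○○[○]●○○○○○…
k=12  q1 h=24  …○○○○○○[●]○○○○○○…
k=13  q1 h=25  …○○○○○○[○]○○○○○○…
k=14  q0 h=24  …○○○○○○[○]●○○○○○…
k=15  q1 h=25  …○○○○○○[●]○○○○○○…

25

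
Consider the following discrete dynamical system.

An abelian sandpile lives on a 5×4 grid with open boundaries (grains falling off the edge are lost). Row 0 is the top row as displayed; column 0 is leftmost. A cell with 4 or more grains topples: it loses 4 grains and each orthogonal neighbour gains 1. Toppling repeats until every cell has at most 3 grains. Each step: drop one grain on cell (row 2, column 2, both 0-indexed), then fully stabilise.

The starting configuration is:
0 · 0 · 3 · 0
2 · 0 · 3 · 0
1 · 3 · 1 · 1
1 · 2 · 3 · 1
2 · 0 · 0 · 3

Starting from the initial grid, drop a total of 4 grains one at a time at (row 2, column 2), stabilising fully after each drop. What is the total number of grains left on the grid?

29

k=0  0 · 0 · 3 · 0
2 · 0 · 3 · 0
1 · 3 · 1 · 1
1 · 2 · 3 · 1
2 · 0 · 0 · 3
k=1  0 · 0 · 3 · 0
2 · 0 · 3 · 0
1 · 3 · 2 · 1
1 · 2 · 3 · 1
2 · 0 · 0 · 3
k=2  0 · 0 · 3 · 0
2 · 0 · 3 · 0
1 · 3 · 3 · 1
1 · 2 · 3 · 1
2 · 0 · 0 · 3
k=3  0 · 1 · 0 · 1
2 · 2 · 1 · 1
2 · 1 · 3 · 2
2 · 0 · 1 · 2
2 · 1 · 1 · 3
k=4  0 · 1 · 0 · 1
2 · 2 · 2 · 1
2 · 2 · 0 · 3
2 · 0 · 2 · 2
2 · 1 · 1 · 3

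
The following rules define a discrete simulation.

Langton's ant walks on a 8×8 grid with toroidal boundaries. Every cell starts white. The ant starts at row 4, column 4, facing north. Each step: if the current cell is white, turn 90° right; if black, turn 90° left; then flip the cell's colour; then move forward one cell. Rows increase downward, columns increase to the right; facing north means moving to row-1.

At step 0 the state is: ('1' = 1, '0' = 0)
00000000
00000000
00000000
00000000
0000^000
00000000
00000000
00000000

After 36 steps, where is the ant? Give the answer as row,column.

0) 00000000
00000000
00000000
00000000
0000^000
00000000
00000000
00000000
1) 00000000
00000000
00000000
00000000
00001>00
00000000
00000000
00000000
2) 00000000
00000000
00000000
00000000
00001100
00000v00
00000000
00000000
3) 00000000
00000000
00000000
00000000
00001100
0000<100
00000000
00000000
4) 00000000
00000000
00000000
00000000
0000^100
00001100
00000000
00000000
5) 00000000
00000000
00000000
00000000
000<0100
00001100
00000000
00000000
6) 00000000
00000000
00000000
000^0000
00010100
00001100
00000000
00000000
7) 00000000
00000000
00000000
0001>000
00010100
00001100
00000000
00000000
8) 00000000
00000000
00000000
00011000
0001v100
00001100
00000000
00000000
9) 00000000
00000000
00000000
00011000
000<1100
00001100
00000000
00000000
10) 00000000
00000000
00000000
00011000
00001100
000v1100
00000000
00000000
11) 00000000
00000000
00000000
00011000
00001100
00<11100
00000000
00000000
12) 00000000
00000000
00000000
00011000
00^01100
00111100
00000000
00000000
13) 00000000
00000000
00000000
00011000
001>1100
00111100
00000000
00000000
14) 00000000
00000000
00000000
00011000
00111100
001v1100
00000000
00000000
15) 00000000
00000000
00000000
00011000
00111100
0010>100
00000000
00000000
16) 00000000
00000000
00000000
00011000
0011^100
00100100
00000000
00000000
17) 00000000
00000000
00000000
00011000
001<0100
00100100
00000000
00000000
18) 00000000
00000000
00000000
00011000
00100100
001v0100
00000000
00000000
19) 00000000
00000000
00000000
00011000
00100100
00<10100
00000000
00000000
20) 00000000
00000000
00000000
00011000
00100100
00010100
00v00000
00000000
21) 00000000
00000000
00000000
00011000
00100100
00010100
0<100000
00000000
22) 00000000
00000000
00000000
00011000
00100100
0^010100
01100000
00000000
23) 00000000
00000000
00000000
00011000
00100100
01>10100
01100000
00000000
24) 00000000
00000000
00000000
00011000
00100100
01110100
01v00000
00000000
25) 00000000
00000000
00000000
00011000
00100100
01110100
010>0000
00000000
26) 00000000
00000000
00000000
00011000
00100100
01110100
01010000
000v0000
27) 00000000
00000000
00000000
00011000
00100100
01110100
01010000
00<10000
28) 00000000
00000000
00000000
00011000
00100100
01110100
01^10000
00110000
29) 00000000
00000000
00000000
00011000
00100100
01110100
011>0000
00110000
30) 00000000
00000000
00000000
00011000
00100100
011^0100
01100000
00110000
31) 00000000
00000000
00000000
00011000
00100100
01<00100
01100000
00110000
32) 00000000
00000000
00000000
00011000
00100100
01000100
01v00000
00110000
33) 00000000
00000000
00000000
00011000
00100100
01000100
010>0000
00110000
34) 00000000
00000000
00000000
00011000
00100100
01000100
01010000
001v0000
35) 00000000
00000000
00000000
00011000
00100100
01000100
01010000
0010>000
36) 0000v000
00000000
00000000
00011000
00100100
01000100
01010000
00101000

0,4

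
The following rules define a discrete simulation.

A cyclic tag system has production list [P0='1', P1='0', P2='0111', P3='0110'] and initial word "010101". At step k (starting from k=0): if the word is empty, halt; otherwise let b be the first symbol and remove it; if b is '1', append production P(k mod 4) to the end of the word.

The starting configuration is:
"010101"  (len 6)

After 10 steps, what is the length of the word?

k=0  "010101"  (len 6)
k=1  "10101"  (len 5)
k=2  "01010"  (len 5)
k=3  "1010"  (len 4)
k=4  "0100110"  (len 7)
k=5  "100110"  (len 6)
k=6  "001100"  (len 6)
k=7  "01100"  (len 5)
k=8  "1100"  (len 4)
k=9  "1001"  (len 4)
k=10  "0010"  (len 4)

4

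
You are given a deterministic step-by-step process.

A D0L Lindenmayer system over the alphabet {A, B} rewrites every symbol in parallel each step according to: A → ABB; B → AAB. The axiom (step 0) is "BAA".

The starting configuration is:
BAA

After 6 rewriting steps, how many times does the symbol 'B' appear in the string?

1093

[0] BAA
[1] AABABBABB
[2] ABBABBAABABBAABAABABBAABAAB
[3] ABBAABAABABBAABAABABBABBAABABBAABAABABBABBAABABBABBAABABBAABAABABBABBAABABBABBAAB
[4] ABBAABAABABBABBAABABBABBAABABBAABAABABBABBAABABBABBAABABBA…BAABABBAABAABABBAABAABABBABBAABABBAABAABABBAABAABABBABBAAB  (len 243)
[5] ABBAABAABABBABBAABABBABBAABABBAABAABABBAABAABABBABBAABABBA…BAABABBAABAABABBABBAABABBABBAABABBAABAABABBAABAABABBABBAAB  (len 729)
[6] ABBAABAABABBABBAABABBABBAABABBAABAABABBAABAABABBABBAABABBA…BAABABBAABAABABBABBAABABBABBAABABBAABAABABBAABAABABBABBAAB  (len 2187)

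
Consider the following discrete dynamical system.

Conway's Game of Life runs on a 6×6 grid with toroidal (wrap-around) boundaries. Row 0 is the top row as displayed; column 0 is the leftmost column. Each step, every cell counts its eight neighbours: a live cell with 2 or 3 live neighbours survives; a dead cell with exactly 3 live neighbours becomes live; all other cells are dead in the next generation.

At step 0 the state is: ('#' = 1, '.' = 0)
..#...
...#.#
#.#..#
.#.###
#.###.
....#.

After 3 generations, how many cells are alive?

16

step 0: ..#...
...#.#
#.#..#
.#.###
#.###.
....#.
step 1: ...##.
######
.##...
......
###...
.##.##
step 2: ......
#....#
....##
#.....
#.##.#
....##
step 3: #...#.
#...##
....#.
##.#..
##.#..
#..###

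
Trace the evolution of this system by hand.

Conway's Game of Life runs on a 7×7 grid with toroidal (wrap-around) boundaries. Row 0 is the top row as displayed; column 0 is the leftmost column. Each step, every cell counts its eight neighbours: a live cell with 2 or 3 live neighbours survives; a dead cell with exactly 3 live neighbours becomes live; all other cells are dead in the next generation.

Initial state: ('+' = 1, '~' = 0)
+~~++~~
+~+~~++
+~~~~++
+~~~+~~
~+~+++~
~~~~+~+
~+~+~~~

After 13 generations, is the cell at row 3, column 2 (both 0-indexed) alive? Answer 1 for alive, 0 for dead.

1

step 0: +~~++~~
+~+~~++
+~~~~++
+~~~+~~
~+~+++~
~~~~+~+
~+~+~~~
step 1: +~~+++~
~~~+~~~
~~~~+~~
++~+~~~
+~~+~~+
+~~~~~~
+~++~+~
step 2: ~+~~~+~
~~~+~+~
~~+++~~
+++++~+
~~+~~~+
+~+++~~
+~++~+~
step 3: ~+~+~+~
~~~+~+~
+~~~~~+
+~~~+~+
~~~~~~+
+~~~++~
+~~~~+~
step 4: ~~+~~+~
+~+~~+~
+~~~+~~
~~~~~~~
~~~~+~~
+~~~++~
++~~~+~
step 5: +~+~++~
~~~+++~
~+~~~~+
~~~~~~~
~~~~++~
++~~++~
++~~~+~
step 6: +~+~~~~
++++~~~
~~~~++~
~~~~~+~
~~~~+++
++~~~~~
~~++~~~
step 7: +~~~~~~
+~+++~+
~++++++
~~~~~~~
+~~~+++
+++++++
+~++~~~
step 8: +~~~+~~
~~~~~~~
~+~~~~+
~++~~~~
~~+~~~~
~~~~~~~
~~~~~+~
step 9: ~~~~~~~
+~~~~~~
+++~~~~
+++~~~~
~++~~~~
~~~~~~~
~~~~~~~
step 10: ~~~~~~~
+~~~~~~
~~+~~~+
~~~+~~~
+~+~~~~
~~~~~~~
~~~~~~~
step 11: ~~~~~~~
~~~~~~~
~~~~~~~
~+++~~~
~~~~~~~
~~~~~~~
~~~~~~~
step 12: ~~~~~~~
~~~~~~~
~~+~~~~
~~+~~~~
~~+~~~~
~~~~~~~
~~~~~~~
step 13: ~~~~~~~
~~~~~~~
~~~~~~~
~+++~~~
~~~~~~~
~~~~~~~
~~~~~~~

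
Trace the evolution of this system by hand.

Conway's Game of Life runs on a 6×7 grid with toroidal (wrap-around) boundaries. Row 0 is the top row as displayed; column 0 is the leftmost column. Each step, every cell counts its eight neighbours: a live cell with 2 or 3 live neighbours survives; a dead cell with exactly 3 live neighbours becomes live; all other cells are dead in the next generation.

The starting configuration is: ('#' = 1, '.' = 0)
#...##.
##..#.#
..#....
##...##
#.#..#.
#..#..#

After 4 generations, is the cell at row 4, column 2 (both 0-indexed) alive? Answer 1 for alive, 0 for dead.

0) #...##.
##..#.#
..#....
##...##
#.#..#.
#..#..#
1) ...##..
##.##.#
..#....
#.#..#.
..#.##.
#..#...
2) .#...##
##..##.
..#.##.
..#.###
..#.##.
..#..#.
3) .##....
####...
#.#....
.##...#
.##....
.###...
4) .......
#..#...
......#
...#...
.......
#..#...

0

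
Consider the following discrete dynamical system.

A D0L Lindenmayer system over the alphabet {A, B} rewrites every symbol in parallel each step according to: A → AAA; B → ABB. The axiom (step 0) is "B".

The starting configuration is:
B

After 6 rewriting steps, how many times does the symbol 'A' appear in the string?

gen 0: B
gen 1: ABB
gen 2: AAAABBABB
gen 3: AAAAAAAAAAAAABBABBAAAABBABB
gen 4: AAAAAAAAAAAAAAAAAAAAAAAAAAAAAAAAAAAAAAAABBABBAAAABBABBAAAAAAAAAAAAABBABBAAAABBABB
gen 5: AAAAAAAAAAAAAAAAAAAAAAAAAAAAAAAAAAAAAAAAAAAAAAAAAAAAAAAAAA…AAAAAAAAAAAAAAAAABBABBAAAABBABBAAAAAAAAAAAAABBABBAAAABBABB  (len 243)
gen 6: AAAAAAAAAAAAAAAAAAAAAAAAAAAAAAAAAAAAAAAAAAAAAAAAAAAAAAAAAA…AAAAAAAAAAAAAAAAABBABBAAAABBABBAAAAAAAAAAAAABBABBAAAABBABB  (len 729)

665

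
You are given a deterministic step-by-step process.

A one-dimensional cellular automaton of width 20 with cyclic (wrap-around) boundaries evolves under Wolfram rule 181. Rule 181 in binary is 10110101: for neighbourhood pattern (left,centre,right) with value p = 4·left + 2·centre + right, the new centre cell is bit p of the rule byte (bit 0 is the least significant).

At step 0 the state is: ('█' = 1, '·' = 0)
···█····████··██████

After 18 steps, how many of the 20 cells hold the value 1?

12

[0] ···█····████··██████
[1] ██·████··██·█··████·
[2] ··█·██·█···███··██·█
[3] █·██··████··█·█···██
[4] ·█··█··██·█·█████··█
[5] ███·██···███·███·█·█
[6] ██·█··██··█·█·█·███·
[7] ··███···█·██████·█·█
[8] █··█·██·██·████·████
[9] ·█·██··█··█·██·█·███
[10] ███··█·██·██··███·█·
[11] ·█·█·██··█··█··█·███
[12] █████··█·██·██·██·█·
[13] ·███·█·██··█··█··███
[14] █·█·███··█·██·██··█·
[15] ████·█·█·██··█··█·██
[16] ███·█████··█·██·██·█
[17] ██·█·███·█·██··█··█·
[18] ··███·█·███··█·██·██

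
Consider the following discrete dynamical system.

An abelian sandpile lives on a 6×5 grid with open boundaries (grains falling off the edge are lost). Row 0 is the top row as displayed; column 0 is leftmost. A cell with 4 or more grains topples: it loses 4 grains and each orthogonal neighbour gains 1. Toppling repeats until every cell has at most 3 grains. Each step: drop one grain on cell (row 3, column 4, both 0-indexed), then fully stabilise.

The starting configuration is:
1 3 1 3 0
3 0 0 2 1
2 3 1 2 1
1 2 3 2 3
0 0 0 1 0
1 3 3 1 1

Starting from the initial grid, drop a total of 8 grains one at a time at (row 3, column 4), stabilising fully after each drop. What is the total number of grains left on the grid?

gen 0: 1 3 1 3 0
3 0 0 2 1
2 3 1 2 1
1 2 3 2 3
0 0 0 1 0
1 3 3 1 1
gen 1: 1 3 1 3 0
3 0 0 2 1
2 3 1 2 2
1 2 3 3 0
0 0 0 1 1
1 3 3 1 1
gen 2: 1 3 1 3 0
3 0 0 2 1
2 3 1 2 2
1 2 3 3 1
0 0 0 1 1
1 3 3 1 1
gen 3: 1 3 1 3 0
3 0 0 2 1
2 3 1 2 2
1 2 3 3 2
0 0 0 1 1
1 3 3 1 1
gen 4: 1 3 1 3 0
3 0 0 2 1
2 3 1 2 2
1 2 3 3 3
0 0 0 1 1
1 3 3 1 1
gen 5: 1 3 1 3 0
3 0 0 2 1
2 3 2 3 3
1 3 0 1 1
0 0 1 2 2
1 3 3 1 1
gen 6: 1 3 1 3 0
3 0 0 2 1
2 3 2 3 3
1 3 0 1 2
0 0 1 2 2
1 3 3 1 1
gen 7: 1 3 1 3 0
3 0 0 2 1
2 3 2 3 3
1 3 0 1 3
0 0 1 2 2
1 3 3 1 1
gen 8: 1 3 1 3 0
3 0 0 3 2
2 3 3 0 1
1 3 0 3 1
0 0 1 2 3
1 3 3 1 1

48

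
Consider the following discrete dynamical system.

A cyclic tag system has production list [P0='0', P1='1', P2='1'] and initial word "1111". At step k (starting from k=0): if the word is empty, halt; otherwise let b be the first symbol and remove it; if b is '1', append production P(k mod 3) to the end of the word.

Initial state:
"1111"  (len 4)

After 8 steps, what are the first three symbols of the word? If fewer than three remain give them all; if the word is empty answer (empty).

10

k=0  "1111"  (len 4)
k=1  "1110"  (len 4)
k=2  "1101"  (len 4)
k=3  "1011"  (len 4)
k=4  "0110"  (len 4)
k=5  "110"  (len 3)
k=6  "101"  (len 3)
k=7  "010"  (len 3)
k=8  "10"  (len 2)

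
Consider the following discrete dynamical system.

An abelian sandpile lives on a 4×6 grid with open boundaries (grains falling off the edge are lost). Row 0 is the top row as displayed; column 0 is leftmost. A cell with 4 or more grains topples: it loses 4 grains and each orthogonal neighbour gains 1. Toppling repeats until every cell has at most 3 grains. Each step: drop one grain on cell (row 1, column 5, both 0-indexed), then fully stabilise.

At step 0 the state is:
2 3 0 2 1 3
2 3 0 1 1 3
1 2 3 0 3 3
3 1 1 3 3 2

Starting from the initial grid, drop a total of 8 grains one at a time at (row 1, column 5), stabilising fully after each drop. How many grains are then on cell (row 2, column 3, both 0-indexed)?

[0] 2 3 0 2 1 3
2 3 0 1 1 3
1 2 3 0 3 3
3 1 1 3 3 2
[1] 2 3 0 2 2 0
2 3 0 1 3 2
1 2 3 2 1 2
3 1 2 0 2 0
[2] 2 3 0 2 2 0
2 3 0 1 3 3
1 2 3 2 1 2
3 1 2 0 2 0
[3] 2 3 0 2 3 1
2 3 0 2 0 1
1 2 3 2 2 3
3 1 2 0 2 0
[4] 2 3 0 2 3 1
2 3 0 2 0 2
1 2 3 2 2 3
3 1 2 0 2 0
[5] 2 3 0 2 3 1
2 3 0 2 0 3
1 2 3 2 2 3
3 1 2 0 2 0
[6] 2 3 0 2 3 2
2 3 0 2 1 1
1 2 3 2 3 0
3 1 2 0 2 1
[7] 2 3 0 2 3 2
2 3 0 2 1 2
1 2 3 2 3 0
3 1 2 0 2 1
[8] 2 3 0 2 3 2
2 3 0 2 1 3
1 2 3 2 3 0
3 1 2 0 2 1

2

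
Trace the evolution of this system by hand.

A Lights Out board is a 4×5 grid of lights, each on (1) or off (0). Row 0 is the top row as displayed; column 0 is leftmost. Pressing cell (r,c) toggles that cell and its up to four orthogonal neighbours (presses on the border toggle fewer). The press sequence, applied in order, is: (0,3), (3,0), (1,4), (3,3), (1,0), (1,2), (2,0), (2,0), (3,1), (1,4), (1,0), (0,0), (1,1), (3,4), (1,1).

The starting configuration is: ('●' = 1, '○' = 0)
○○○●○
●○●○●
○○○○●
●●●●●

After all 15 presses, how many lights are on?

0) ○○○●○
●○●○●
○○○○●
●●●●●
1) ○○●○●
●○●●●
○○○○●
●●●●●
2) ○○●○●
●○●●●
●○○○●
○○●●●
3) ○○●○○
●○●○○
●○○○○
○○●●●
4) ○○●○○
●○●○○
●○○●○
○○○○○
5) ●○●○○
○●●○○
○○○●○
○○○○○
6) ●○○○○
○○○●○
○○●●○
○○○○○
7) ●○○○○
●○○●○
●●●●○
●○○○○
8) ●○○○○
○○○●○
○○●●○
○○○○○
9) ●○○○○
○○○●○
○●●●○
●●●○○
10) ●○○○●
○○○○●
○●●●●
●●●○○
11) ○○○○●
●●○○●
●●●●●
●●●○○
12) ●●○○●
○●○○●
●●●●●
●●●○○
13) ●○○○●
●○●○●
●○●●●
●●●○○
14) ●○○○●
●○●○●
●○●●○
●●●●●
15) ●●○○●
○●○○●
●●●●○
●●●●●

14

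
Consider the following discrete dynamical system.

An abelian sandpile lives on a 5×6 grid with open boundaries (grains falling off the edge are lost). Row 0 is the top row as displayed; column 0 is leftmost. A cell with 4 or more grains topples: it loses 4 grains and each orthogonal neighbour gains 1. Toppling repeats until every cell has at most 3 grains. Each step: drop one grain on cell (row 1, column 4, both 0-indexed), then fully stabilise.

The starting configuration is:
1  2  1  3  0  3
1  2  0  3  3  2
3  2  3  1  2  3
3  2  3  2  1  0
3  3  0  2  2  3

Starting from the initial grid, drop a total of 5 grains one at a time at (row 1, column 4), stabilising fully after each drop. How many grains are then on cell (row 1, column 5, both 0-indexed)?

step 0: 1  2  1  3  0  3
1  2  0  3  3  2
3  2  3  1  2  3
3  2  3  2  1  0
3  3  0  2  2  3
step 1: 1  2  2  0  2  3
1  2  1  1  1  3
3  2  3  2  3  3
3  2  3  2  1  0
3  3  0  2  2  3
step 2: 1  2  2  0  2  3
1  2  1  1  2  3
3  2  3  2  3  3
3  2  3  2  1  0
3  3  0  2  2  3
step 3: 1  2  2  0  2  3
1  2  1  1  3  3
3  2  3  2  3  3
3  2  3  2  1  0
3  3  0  2  2  3
step 4: 1  2  2  1  0  1
1  2  1  2  3  2
3  2  3  3  1  1
3  2  3  2  2  1
3  3  0  2  2  3
step 5: 1  2  2  1  1  1
1  2  1  3  0  3
3  2  3  3  2  1
3  2  3  2  2  1
3  3  0  2  2  3

3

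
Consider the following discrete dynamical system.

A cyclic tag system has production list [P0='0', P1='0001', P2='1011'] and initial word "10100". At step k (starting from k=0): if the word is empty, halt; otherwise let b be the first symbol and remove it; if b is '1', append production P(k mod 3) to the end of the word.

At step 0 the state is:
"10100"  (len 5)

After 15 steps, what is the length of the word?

13

gen 0: "10100"  (len 5)
gen 1: "01000"  (len 5)
gen 2: "1000"  (len 4)
gen 3: "0001011"  (len 7)
gen 4: "001011"  (len 6)
gen 5: "01011"  (len 5)
gen 6: "1011"  (len 4)
gen 7: "0110"  (len 4)
gen 8: "110"  (len 3)
gen 9: "101011"  (len 6)
gen 10: "010110"  (len 6)
gen 11: "10110"  (len 5)
gen 12: "01101011"  (len 8)
gen 13: "1101011"  (len 7)
gen 14: "1010110001"  (len 10)
gen 15: "0101100011011"  (len 13)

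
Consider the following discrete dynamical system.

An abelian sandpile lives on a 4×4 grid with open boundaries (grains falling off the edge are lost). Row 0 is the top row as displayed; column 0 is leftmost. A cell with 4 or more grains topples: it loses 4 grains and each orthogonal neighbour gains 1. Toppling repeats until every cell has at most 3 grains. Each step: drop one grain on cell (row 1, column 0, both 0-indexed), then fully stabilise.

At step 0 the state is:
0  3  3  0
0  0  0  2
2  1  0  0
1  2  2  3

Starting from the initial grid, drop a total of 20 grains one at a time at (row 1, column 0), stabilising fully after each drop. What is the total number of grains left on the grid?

29

step 0: 0  3  3  0
0  0  0  2
2  1  0  0
1  2  2  3
step 1: 0  3  3  0
1  0  0  2
2  1  0  0
1  2  2  3
step 2: 0  3  3  0
2  0  0  2
2  1  0  0
1  2  2  3
step 3: 0  3  3  0
3  0  0  2
2  1  0  0
1  2  2  3
step 4: 1  3  3  0
0  1  0  2
3  1  0  0
1  2  2  3
step 5: 1  3  3  0
1  1  0  2
3  1  0  0
1  2  2  3
step 6: 1  3  3  0
2  1  0  2
3  1  0  0
1  2  2  3
step 7: 1  3  3  0
3  1  0  2
3  1  0  0
1  2  2  3
step 8: 2  3  3  0
1  2  0  2
0  2  0  0
2  2  2  3
step 9: 2  3  3  0
2  2  0  2
0  2  0  0
2  2  2  3
step 10: 2  3  3  0
3  2  0  2
0  2  0  0
2  2  2  3
step 11: 3  3  3  0
0  3  0  2
1  2  0  0
2  2  2  3
step 12: 3  3  3  0
1  3  0  2
1  2  0  0
2  2  2  3
step 13: 3  3  3  0
2  3  0  2
1  2  0  0
2  2  2  3
step 14: 3  3  3  0
3  3  0  2
1  2  0  0
2  2  2  3
step 15: 1  2  0  1
2  1  2  2
2  3  0  0
2  2  2  3
step 16: 1  2  0  1
3  1  2  2
2  3  0  0
2  2  2  3
step 17: 2  2  0  1
0  2  2  2
3  3  0  0
2  2  2  3
step 18: 2  2  0  1
1  2  2  2
3  3  0  0
2  2  2  3
step 19: 2  2  0  1
2  2  2  2
3  3  0  0
2  2  2  3
step 20: 2  2  0  1
3  2  2  2
3  3  0  0
2  2  2  3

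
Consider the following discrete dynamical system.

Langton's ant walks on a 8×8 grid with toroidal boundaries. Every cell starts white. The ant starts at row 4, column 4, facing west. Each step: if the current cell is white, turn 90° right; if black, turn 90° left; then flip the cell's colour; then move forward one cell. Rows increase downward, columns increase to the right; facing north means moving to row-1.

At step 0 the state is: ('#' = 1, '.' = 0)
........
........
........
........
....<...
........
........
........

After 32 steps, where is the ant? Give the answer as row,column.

6,6

0) ........
........
........
........
....<...
........
........
........
1) ........
........
........
....^...
....#...
........
........
........
2) ........
........
........
....#>..
....#...
........
........
........
3) ........
........
........
....##..
....#v..
........
........
........
4) ........
........
........
....##..
....<#..
........
........
........
5) ........
........
........
....##..
.....#..
....v...
........
........
6) ........
........
........
....##..
.....#..
...<#...
........
........
7) ........
........
........
....##..
...^.#..
...##...
........
........
8) ........
........
........
....##..
...#>#..
...##...
........
........
9) ........
........
........
....##..
...###..
...#v...
........
........
10) ........
........
........
....##..
...###..
...#.>..
........
........
11) ........
........
........
....##..
...###..
...#.#..
.....v..
........
12) ........
........
........
....##..
...###..
...#.#..
....<#..
........
13) ........
........
........
....##..
...###..
...#^#..
....##..
........
14) ........
........
........
....##..
...###..
...##>..
....##..
........
15) ........
........
........
....##..
...##^..
...##...
....##..
........
16) ........
........
........
....##..
...#<...
...##...
....##..
........
17) ........
........
........
....##..
...#....
...#v...
....##..
........
18) ........
........
........
....##..
...#....
...#.>..
....##..
........
19) ........
........
........
....##..
...#....
...#.#..
....#v..
........
20) ........
........
........
....##..
...#....
...#.#..
....#.>.
........
21) ........
........
........
....##..
...#....
...#.#..
....#.#.
......v.
22) ........
........
........
....##..
...#....
...#.#..
....#.#.
.....<#.
23) ........
........
........
....##..
...#....
...#.#..
....#^#.
.....##.
24) ........
........
........
....##..
...#....
...#.#..
....##>.
.....##.
25) ........
........
........
....##..
...#....
...#.#^.
....##..
.....##.
26) ........
........
........
....##..
...#....
...#.##>
....##..
.....##.
27) ........
........
........
....##..
...#....
...#.###
....##.v
.....##.
28) ........
........
........
....##..
...#....
...#.###
....##<#
.....##.
29) ........
........
........
....##..
...#....
...#.#^#
....####
.....##.
30) ........
........
........
....##..
...#....
...#.<.#
....####
.....##.
31) ........
........
........
....##..
...#....
...#...#
....#v##
.....##.
32) ........
........
........
....##..
...#....
...#...#
....#.>#
.....##.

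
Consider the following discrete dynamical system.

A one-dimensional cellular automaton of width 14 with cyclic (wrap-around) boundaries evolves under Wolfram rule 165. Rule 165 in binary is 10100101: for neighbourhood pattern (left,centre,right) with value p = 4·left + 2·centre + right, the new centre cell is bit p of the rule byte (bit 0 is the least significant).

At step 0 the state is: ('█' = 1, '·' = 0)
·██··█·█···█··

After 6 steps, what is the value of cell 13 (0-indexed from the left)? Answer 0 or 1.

t=0: ·██··█·█···█··
t=1: ·····███·█·█·█
t=2: ·███··█·██████
t=3: █·█···██·████·
t=4: ███·█···█·██·█
t=5: ██·██·█·██··█·
t=6: ··█··███····██

1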